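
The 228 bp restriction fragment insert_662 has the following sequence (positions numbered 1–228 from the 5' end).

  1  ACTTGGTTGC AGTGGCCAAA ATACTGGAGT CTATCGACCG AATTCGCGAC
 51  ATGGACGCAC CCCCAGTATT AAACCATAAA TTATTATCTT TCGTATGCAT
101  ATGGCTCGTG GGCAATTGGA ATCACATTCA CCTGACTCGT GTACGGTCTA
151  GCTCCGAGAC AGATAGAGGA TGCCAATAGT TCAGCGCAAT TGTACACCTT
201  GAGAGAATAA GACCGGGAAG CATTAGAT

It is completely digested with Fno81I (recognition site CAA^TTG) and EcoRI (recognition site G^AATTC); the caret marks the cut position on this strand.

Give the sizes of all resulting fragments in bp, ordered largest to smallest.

75, 74, 40, 39 bp

Fno81I sites (CAATTG) start at positions 113, 187.
Fno81I cuts after base 3 of each site, so after positions 115, 189.
The EcoRI site (GAATTC) starts at position 40.
EcoRI cuts after the first base of each site, so after position 40.
Combined cut positions: 40, 115, 189.
Linear molecule, 3 cuts → 4 fragments:
  1–40 → 40 bp
  41–115 → 75 bp
  116–189 → 74 bp
  190–228 → 39 bp
Sorted largest to smallest: 75, 74, 40, 39 bp.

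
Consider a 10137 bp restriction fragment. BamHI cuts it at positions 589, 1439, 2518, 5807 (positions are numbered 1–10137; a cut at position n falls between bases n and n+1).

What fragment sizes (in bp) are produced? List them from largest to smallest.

Linear molecule, 4 cuts → 5 fragments:
  589 − 0 = 589 bp
  1439 − 589 = 850 bp
  2518 − 1439 = 1079 bp
  5807 − 2518 = 3289 bp
  10137 − 5807 = 4330 bp
Sorted largest to smallest: 4330, 3289, 1079, 850, 589 bp.

4330, 3289, 1079, 850, 589 bp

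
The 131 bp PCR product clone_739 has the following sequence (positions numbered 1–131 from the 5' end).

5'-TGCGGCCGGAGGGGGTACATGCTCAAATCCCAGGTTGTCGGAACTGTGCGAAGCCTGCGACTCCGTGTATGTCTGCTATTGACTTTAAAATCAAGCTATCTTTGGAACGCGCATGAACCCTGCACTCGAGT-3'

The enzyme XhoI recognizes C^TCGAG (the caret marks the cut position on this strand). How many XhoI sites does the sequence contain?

CTCGAG occurs starting at position 125.
XhoI cuts at 1 site.

1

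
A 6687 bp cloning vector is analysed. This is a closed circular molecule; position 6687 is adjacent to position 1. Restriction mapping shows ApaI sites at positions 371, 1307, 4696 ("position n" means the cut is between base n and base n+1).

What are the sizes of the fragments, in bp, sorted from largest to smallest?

Circular molecule, 3 cuts → 3 fragments:
  1307 − 371 = 936 bp
  4696 − 1307 = 3389 bp
  wrap: 6687 − 4696 + 371 = 2362 bp
Sorted largest to smallest: 3389, 2362, 936 bp.

3389, 2362, 936 bp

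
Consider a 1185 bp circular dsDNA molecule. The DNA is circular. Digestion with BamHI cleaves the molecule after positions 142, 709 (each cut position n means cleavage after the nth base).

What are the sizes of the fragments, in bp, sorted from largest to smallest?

618, 567 bp

Circular molecule, 2 cuts → 2 fragments:
  709 − 142 = 567 bp
  wrap: 1185 − 709 + 142 = 618 bp
Sorted largest to smallest: 618, 567 bp.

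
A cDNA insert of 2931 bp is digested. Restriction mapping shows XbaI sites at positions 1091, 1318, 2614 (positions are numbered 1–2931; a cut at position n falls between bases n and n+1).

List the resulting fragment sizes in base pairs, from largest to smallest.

1296, 1091, 317, 227 bp

Linear molecule, 3 cuts → 4 fragments:
  1091 − 0 = 1091 bp
  1318 − 1091 = 227 bp
  2614 − 1318 = 1296 bp
  2931 − 2614 = 317 bp
Sorted largest to smallest: 1296, 1091, 317, 227 bp.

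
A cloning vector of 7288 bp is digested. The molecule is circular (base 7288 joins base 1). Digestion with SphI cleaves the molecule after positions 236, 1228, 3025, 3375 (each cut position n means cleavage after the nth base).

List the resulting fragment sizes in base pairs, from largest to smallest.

4149, 1797, 992, 350 bp

Circular molecule, 4 cuts → 4 fragments:
  1228 − 236 = 992 bp
  3025 − 1228 = 1797 bp
  3375 − 3025 = 350 bp
  wrap: 7288 − 3375 + 236 = 4149 bp
Sorted largest to smallest: 4149, 1797, 992, 350 bp.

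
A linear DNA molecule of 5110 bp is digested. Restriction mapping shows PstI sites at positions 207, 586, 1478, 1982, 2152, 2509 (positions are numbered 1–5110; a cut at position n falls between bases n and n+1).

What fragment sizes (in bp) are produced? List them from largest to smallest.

Linear molecule, 6 cuts → 7 fragments:
  207 − 0 = 207 bp
  586 − 207 = 379 bp
  1478 − 586 = 892 bp
  1982 − 1478 = 504 bp
  2152 − 1982 = 170 bp
  2509 − 2152 = 357 bp
  5110 − 2509 = 2601 bp
Sorted largest to smallest: 2601, 892, 504, 379, 357, 207, 170 bp.

2601, 892, 504, 379, 357, 207, 170 bp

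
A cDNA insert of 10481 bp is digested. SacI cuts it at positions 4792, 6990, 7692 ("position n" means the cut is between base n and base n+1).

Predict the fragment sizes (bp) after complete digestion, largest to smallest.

4792, 2789, 2198, 702 bp

Linear molecule, 3 cuts → 4 fragments:
  4792 − 0 = 4792 bp
  6990 − 4792 = 2198 bp
  7692 − 6990 = 702 bp
  10481 − 7692 = 2789 bp
Sorted largest to smallest: 4792, 2789, 2198, 702 bp.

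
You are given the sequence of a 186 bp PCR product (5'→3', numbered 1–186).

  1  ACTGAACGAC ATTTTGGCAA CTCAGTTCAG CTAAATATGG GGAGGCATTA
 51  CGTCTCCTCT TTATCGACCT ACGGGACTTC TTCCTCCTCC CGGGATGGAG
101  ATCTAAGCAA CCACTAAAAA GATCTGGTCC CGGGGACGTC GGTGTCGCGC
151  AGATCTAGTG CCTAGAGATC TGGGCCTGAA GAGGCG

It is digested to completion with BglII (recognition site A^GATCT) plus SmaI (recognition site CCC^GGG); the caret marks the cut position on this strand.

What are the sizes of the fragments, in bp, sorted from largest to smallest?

91, 21, 20, 20, 15, 11, 8 bp

BglII sites (AGATCT) start at positions 99, 120, 151, 166.
BglII cuts after the first base of each site, so after positions 99, 120, 151, 166.
SmaI sites (CCCGGG) start at positions 89, 129.
SmaI cuts after base 3 of each site, so after positions 91, 131.
Combined cut positions: 91, 99, 120, 131, 151, 166.
Linear molecule, 6 cuts → 7 fragments:
  1–91 → 91 bp
  92–99 → 8 bp
  100–120 → 21 bp
  121–131 → 11 bp
  132–151 → 20 bp
  152–166 → 15 bp
  167–186 → 20 bp
Sorted largest to smallest: 91, 21, 20, 20, 15, 11, 8 bp.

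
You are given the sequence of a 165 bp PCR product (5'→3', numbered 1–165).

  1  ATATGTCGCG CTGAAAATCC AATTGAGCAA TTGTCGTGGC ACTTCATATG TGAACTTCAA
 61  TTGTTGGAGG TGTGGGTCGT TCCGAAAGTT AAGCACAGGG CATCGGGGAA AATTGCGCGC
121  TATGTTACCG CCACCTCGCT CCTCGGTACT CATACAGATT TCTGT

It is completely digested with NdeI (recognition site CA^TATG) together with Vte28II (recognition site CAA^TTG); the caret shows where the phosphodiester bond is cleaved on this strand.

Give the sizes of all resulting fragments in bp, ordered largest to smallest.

105, 22, 16, 14, 8 bp

The NdeI site (CATATG) starts at position 45.
NdeI cuts after base 2 of each site, so after position 46.
Vte28II sites (CAATTG) start at positions 20, 28, 58.
Vte28II cuts after base 3 of each site, so after positions 22, 30, 60.
Combined cut positions: 22, 30, 46, 60.
Linear molecule, 4 cuts → 5 fragments:
  1–22 → 22 bp
  23–30 → 8 bp
  31–46 → 16 bp
  47–60 → 14 bp
  61–165 → 105 bp
Sorted largest to smallest: 105, 22, 16, 14, 8 bp.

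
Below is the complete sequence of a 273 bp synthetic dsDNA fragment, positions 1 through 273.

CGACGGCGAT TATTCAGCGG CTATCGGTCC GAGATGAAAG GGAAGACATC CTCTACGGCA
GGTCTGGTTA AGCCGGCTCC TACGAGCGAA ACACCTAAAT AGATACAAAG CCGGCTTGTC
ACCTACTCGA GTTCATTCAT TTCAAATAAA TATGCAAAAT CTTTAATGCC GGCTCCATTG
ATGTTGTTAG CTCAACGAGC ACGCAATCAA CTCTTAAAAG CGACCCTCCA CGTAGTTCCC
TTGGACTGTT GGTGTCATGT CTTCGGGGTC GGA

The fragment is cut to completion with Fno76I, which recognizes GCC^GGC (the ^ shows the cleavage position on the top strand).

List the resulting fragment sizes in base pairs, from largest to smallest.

Fno76I sites (GCCGGC) start at positions 72, 110, 168.
Fno76I cuts after base 3 of each site, so after positions 74, 112, 170.
Linear molecule, 3 cuts → 4 fragments:
  1–74 → 74 bp
  75–112 → 38 bp
  113–170 → 58 bp
  171–273 → 103 bp
Sorted largest to smallest: 103, 74, 58, 38 bp.

103, 74, 58, 38 bp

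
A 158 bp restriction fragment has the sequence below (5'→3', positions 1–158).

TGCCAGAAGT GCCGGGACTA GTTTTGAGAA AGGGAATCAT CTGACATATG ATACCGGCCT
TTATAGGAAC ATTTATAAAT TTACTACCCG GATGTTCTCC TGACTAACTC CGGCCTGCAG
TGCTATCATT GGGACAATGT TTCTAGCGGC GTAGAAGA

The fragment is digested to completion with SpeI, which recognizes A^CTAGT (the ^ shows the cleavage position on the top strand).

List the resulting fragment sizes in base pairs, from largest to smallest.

141, 17 bp

The SpeI site (ACTAGT) starts at position 17.
SpeI cuts after the first base of each site, so after position 17.
Linear molecule, 1 cut → 2 fragments:
  1–17 → 17 bp
  18–158 → 141 bp
Sorted largest to smallest: 141, 17 bp.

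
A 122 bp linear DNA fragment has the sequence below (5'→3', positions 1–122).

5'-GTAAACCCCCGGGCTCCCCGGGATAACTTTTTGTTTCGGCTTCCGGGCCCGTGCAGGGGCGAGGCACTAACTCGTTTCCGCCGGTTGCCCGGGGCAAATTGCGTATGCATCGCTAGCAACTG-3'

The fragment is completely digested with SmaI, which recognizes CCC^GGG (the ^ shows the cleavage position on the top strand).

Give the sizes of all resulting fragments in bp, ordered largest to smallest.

SmaI sites (CCCGGG) start at positions 8, 17, 88.
SmaI cuts after base 3 of each site, so after positions 10, 19, 90.
Linear molecule, 3 cuts → 4 fragments:
  1–10 → 10 bp
  11–19 → 9 bp
  20–90 → 71 bp
  91–122 → 32 bp
Sorted largest to smallest: 71, 32, 10, 9 bp.

71, 32, 10, 9 bp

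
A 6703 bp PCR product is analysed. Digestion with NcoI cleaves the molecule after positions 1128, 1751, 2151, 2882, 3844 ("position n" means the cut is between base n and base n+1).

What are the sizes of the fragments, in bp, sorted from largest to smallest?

Linear molecule, 5 cuts → 6 fragments:
  1128 − 0 = 1128 bp
  1751 − 1128 = 623 bp
  2151 − 1751 = 400 bp
  2882 − 2151 = 731 bp
  3844 − 2882 = 962 bp
  6703 − 3844 = 2859 bp
Sorted largest to smallest: 2859, 1128, 962, 731, 623, 400 bp.

2859, 1128, 962, 731, 623, 400 bp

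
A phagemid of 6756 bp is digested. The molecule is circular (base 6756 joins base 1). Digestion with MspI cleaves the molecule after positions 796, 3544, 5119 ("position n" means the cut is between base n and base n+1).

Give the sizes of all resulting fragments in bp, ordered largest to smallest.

2748, 2433, 1575 bp

Circular molecule, 3 cuts → 3 fragments:
  3544 − 796 = 2748 bp
  5119 − 3544 = 1575 bp
  wrap: 6756 − 5119 + 796 = 2433 bp
Sorted largest to smallest: 2748, 2433, 1575 bp.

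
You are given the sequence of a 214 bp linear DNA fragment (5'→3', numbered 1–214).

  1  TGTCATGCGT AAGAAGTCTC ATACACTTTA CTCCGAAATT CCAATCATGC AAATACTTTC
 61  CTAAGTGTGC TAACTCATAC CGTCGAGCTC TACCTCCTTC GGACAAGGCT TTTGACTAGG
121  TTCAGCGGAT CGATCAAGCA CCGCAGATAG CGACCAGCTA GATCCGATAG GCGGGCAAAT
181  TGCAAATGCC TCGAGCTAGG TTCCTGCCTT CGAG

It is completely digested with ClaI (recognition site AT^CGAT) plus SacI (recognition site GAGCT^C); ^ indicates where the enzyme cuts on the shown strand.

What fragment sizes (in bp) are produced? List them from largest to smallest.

89, 84, 41 bp

The ClaI site (ATCGAT) starts at position 129.
ClaI cuts after base 2 of each site, so after position 130.
The SacI site (GAGCTC) starts at position 85.
SacI cuts after base 5 of each site (before the last base), so after position 89.
Combined cut positions: 89, 130.
Linear molecule, 2 cuts → 3 fragments:
  1–89 → 89 bp
  90–130 → 41 bp
  131–214 → 84 bp
Sorted largest to smallest: 89, 84, 41 bp.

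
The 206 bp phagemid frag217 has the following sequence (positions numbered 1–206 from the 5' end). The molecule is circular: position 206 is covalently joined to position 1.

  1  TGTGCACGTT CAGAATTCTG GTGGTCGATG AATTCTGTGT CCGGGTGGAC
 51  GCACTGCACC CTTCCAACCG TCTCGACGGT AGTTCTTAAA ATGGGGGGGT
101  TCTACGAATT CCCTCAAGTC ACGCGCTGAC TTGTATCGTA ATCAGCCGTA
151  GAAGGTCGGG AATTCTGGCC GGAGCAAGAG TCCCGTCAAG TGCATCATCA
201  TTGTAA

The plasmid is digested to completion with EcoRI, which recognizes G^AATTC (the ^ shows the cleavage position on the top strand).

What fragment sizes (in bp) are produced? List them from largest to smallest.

76, 59, 54, 17 bp

EcoRI sites (GAATTC) start at positions 13, 30, 106, 160.
EcoRI cuts after the first base of each site, so after positions 13, 30, 106, 160.
Circular molecule, 4 cuts → 4 fragments:
  14–30 → 17 bp
  31–106 → 76 bp
  107–160 → 54 bp
  161–206 then 1–13 → 46 + 13 = 59 bp
Sorted largest to smallest: 76, 59, 54, 17 bp.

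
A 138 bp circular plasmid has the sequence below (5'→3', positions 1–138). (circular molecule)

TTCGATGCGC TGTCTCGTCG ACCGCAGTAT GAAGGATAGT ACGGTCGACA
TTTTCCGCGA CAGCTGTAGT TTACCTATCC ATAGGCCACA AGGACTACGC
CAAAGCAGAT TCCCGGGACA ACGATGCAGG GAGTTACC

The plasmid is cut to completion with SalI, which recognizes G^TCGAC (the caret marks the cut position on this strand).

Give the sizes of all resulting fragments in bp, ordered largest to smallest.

SalI sites (GTCGAC) start at positions 17, 44.
SalI cuts after the first base of each site, so after positions 17, 44.
Circular molecule, 2 cuts → 2 fragments:
  18–44 → 27 bp
  45–138 then 1–17 → 94 + 17 = 111 bp
Sorted largest to smallest: 111, 27 bp.

111, 27 bp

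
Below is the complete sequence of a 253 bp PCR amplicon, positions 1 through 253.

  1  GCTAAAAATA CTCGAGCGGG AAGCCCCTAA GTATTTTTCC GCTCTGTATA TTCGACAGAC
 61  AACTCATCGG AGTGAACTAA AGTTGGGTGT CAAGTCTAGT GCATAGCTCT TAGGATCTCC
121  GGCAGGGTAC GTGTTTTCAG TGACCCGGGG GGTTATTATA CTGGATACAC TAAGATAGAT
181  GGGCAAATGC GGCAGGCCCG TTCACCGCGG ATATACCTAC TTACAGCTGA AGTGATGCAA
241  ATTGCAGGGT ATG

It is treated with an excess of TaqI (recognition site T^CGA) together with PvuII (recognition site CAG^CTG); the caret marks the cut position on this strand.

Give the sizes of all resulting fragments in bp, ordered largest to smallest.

174, 40, 27, 12 bp

TaqI sites (TCGA) start at positions 12, 52.
TaqI cuts after the first base of each site, so after positions 12, 52.
The PvuII site (CAGCTG) starts at position 224.
PvuII cuts after base 3 of each site, so after position 226.
Combined cut positions: 12, 52, 226.
Linear molecule, 3 cuts → 4 fragments:
  1–12 → 12 bp
  13–52 → 40 bp
  53–226 → 174 bp
  227–253 → 27 bp
Sorted largest to smallest: 174, 40, 27, 12 bp.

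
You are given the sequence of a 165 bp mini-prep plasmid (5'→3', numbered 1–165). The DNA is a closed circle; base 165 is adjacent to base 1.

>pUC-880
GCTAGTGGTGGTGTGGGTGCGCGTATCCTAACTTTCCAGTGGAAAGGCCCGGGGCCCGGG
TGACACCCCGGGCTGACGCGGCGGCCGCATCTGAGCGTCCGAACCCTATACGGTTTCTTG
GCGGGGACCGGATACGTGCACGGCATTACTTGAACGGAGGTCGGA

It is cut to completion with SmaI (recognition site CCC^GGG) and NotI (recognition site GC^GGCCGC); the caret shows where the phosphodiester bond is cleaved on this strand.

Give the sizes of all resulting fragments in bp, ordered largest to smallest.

SmaI sites (CCCGGG) start at positions 48, 55, 67.
SmaI cuts after base 3 of each site, so after positions 50, 57, 69.
The NotI site (GCGGCCGC) starts at position 81.
NotI cuts after base 2 of each site, so after position 82.
Combined cut positions: 50, 57, 69, 82.
Circular molecule, 4 cuts → 4 fragments:
  51–57 → 7 bp
  58–69 → 12 bp
  70–82 → 13 bp
  83–165 then 1–50 → 83 + 50 = 133 bp
Sorted largest to smallest: 133, 13, 12, 7 bp.

133, 13, 12, 7 bp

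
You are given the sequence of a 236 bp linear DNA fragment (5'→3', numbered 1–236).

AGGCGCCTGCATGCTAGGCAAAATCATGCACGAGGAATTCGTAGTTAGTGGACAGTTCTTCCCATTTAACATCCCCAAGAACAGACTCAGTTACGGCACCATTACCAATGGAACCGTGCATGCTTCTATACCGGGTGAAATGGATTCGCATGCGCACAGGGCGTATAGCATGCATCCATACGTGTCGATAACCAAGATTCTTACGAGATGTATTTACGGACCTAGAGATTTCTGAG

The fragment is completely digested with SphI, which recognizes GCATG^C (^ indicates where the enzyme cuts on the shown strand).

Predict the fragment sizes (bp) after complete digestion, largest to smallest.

109, 64, 30, 20, 13 bp

SphI sites (GCATGC) start at positions 9, 118, 148, 168.
SphI cuts after base 5 of each site (before the last base), so after positions 13, 122, 152, 172.
Linear molecule, 4 cuts → 5 fragments:
  1–13 → 13 bp
  14–122 → 109 bp
  123–152 → 30 bp
  153–172 → 20 bp
  173–236 → 64 bp
Sorted largest to smallest: 109, 64, 30, 20, 13 bp.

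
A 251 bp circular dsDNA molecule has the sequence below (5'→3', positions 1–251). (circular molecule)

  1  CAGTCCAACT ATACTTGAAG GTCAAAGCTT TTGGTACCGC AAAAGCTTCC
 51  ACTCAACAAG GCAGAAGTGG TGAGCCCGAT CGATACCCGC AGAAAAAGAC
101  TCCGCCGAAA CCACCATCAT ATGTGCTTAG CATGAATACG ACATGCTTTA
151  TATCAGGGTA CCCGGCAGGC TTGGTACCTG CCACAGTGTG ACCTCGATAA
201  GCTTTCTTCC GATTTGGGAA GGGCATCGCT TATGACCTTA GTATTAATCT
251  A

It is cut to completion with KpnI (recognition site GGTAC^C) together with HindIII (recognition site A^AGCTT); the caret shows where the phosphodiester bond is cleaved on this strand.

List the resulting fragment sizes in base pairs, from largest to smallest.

118, 77, 22, 16, 12, 6 bp

KpnI sites (GGTACC) start at positions 33, 157, 173.
KpnI cuts after base 5 of each site (before the last base), so after positions 37, 161, 177.
HindIII sites (AAGCTT) start at positions 25, 43, 199.
HindIII cuts after the first base of each site, so after positions 25, 43, 199.
Combined cut positions: 25, 37, 43, 161, 177, 199.
Circular molecule, 6 cuts → 6 fragments:
  26–37 → 12 bp
  38–43 → 6 bp
  44–161 → 118 bp
  162–177 → 16 bp
  178–199 → 22 bp
  200–251 then 1–25 → 52 + 25 = 77 bp
Sorted largest to smallest: 118, 77, 22, 16, 12, 6 bp.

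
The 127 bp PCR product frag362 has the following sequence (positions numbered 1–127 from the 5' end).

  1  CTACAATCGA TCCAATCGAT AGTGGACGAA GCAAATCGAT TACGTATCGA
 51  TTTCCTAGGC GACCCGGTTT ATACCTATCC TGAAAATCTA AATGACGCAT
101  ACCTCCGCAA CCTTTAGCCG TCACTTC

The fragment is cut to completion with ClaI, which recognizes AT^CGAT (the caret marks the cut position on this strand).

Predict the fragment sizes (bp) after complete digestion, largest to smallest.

80, 20, 11, 9, 7 bp

ClaI sites (ATCGAT) start at positions 6, 15, 35, 46.
ClaI cuts after base 2 of each site, so after positions 7, 16, 36, 47.
Linear molecule, 4 cuts → 5 fragments:
  1–7 → 7 bp
  8–16 → 9 bp
  17–36 → 20 bp
  37–47 → 11 bp
  48–127 → 80 bp
Sorted largest to smallest: 80, 20, 11, 9, 7 bp.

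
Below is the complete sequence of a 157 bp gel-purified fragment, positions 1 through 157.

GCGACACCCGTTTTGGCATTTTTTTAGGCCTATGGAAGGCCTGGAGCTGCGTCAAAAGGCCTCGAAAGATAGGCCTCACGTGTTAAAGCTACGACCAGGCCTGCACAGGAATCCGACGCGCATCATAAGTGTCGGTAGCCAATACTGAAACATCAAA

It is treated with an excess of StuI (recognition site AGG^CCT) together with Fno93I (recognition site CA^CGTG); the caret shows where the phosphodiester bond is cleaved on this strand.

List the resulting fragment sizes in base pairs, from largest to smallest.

StuI sites (AGGCCT) start at positions 26, 37, 57, 71, 97.
StuI cuts after base 3 of each site, so after positions 28, 39, 59, 73, 99.
The Fno93I site (CACGTG) starts at position 77.
Fno93I cuts after base 2 of each site, so after position 78.
Combined cut positions: 28, 39, 59, 73, 78, 99.
Linear molecule, 6 cuts → 7 fragments:
  1–28 → 28 bp
  29–39 → 11 bp
  40–59 → 20 bp
  60–73 → 14 bp
  74–78 → 5 bp
  79–99 → 21 bp
  100–157 → 58 bp
Sorted largest to smallest: 58, 28, 21, 20, 14, 11, 5 bp.

58, 28, 21, 20, 14, 11, 5 bp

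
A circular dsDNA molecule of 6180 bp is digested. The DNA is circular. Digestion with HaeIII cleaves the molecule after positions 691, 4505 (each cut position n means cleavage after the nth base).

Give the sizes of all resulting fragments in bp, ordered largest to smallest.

Circular molecule, 2 cuts → 2 fragments:
  4505 − 691 = 3814 bp
  wrap: 6180 − 4505 + 691 = 2366 bp
Sorted largest to smallest: 3814, 2366 bp.

3814, 2366 bp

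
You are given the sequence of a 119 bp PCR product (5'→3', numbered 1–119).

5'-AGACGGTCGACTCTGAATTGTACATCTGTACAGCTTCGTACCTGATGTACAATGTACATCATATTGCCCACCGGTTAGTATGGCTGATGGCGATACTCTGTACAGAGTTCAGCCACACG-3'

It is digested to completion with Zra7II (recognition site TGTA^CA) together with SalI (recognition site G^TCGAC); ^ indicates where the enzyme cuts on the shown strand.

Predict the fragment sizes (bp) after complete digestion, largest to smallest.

46, 19, 17, 16, 8, 7, 6 bp

Zra7II sites (TGTACA) start at positions 19, 27, 46, 53, 99.
Zra7II cuts after base 4 of each site, so after positions 22, 30, 49, 56, 102.
The SalI site (GTCGAC) starts at position 6.
SalI cuts after the first base of each site, so after position 6.
Combined cut positions: 6, 22, 30, 49, 56, 102.
Linear molecule, 6 cuts → 7 fragments:
  1–6 → 6 bp
  7–22 → 16 bp
  23–30 → 8 bp
  31–49 → 19 bp
  50–56 → 7 bp
  57–102 → 46 bp
  103–119 → 17 bp
Sorted largest to smallest: 46, 19, 17, 16, 8, 7, 6 bp.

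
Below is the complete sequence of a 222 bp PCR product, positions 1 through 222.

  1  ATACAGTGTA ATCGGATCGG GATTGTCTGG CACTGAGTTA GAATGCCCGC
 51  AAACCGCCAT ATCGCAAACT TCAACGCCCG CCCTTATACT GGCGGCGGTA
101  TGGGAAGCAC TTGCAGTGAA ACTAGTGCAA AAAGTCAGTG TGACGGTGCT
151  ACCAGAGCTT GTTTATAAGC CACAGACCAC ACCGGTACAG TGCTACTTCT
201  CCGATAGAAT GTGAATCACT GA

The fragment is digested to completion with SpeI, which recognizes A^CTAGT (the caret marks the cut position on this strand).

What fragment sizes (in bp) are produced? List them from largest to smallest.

121, 101 bp

The SpeI site (ACTAGT) starts at position 121.
SpeI cuts after the first base of each site, so after position 121.
Linear molecule, 1 cut → 2 fragments:
  1–121 → 121 bp
  122–222 → 101 bp
Sorted largest to smallest: 121, 101 bp.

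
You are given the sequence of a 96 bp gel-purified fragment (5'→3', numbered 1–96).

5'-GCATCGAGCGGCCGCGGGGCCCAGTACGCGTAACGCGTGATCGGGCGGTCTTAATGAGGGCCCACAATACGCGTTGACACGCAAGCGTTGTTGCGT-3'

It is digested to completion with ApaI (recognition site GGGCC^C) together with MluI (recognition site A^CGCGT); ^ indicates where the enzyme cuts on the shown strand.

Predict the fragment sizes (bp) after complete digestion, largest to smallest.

ApaI sites (GGGCCC) start at positions 17, 58.
ApaI cuts after base 5 of each site (before the last base), so after positions 21, 62.
MluI sites (ACGCGT) start at positions 26, 33, 69.
MluI cuts after the first base of each site, so after positions 26, 33, 69.
Combined cut positions: 21, 26, 33, 62, 69.
Linear molecule, 5 cuts → 6 fragments:
  1–21 → 21 bp
  22–26 → 5 bp
  27–33 → 7 bp
  34–62 → 29 bp
  63–69 → 7 bp
  70–96 → 27 bp
Sorted largest to smallest: 29, 27, 21, 7, 7, 5 bp.

29, 27, 21, 7, 7, 5 bp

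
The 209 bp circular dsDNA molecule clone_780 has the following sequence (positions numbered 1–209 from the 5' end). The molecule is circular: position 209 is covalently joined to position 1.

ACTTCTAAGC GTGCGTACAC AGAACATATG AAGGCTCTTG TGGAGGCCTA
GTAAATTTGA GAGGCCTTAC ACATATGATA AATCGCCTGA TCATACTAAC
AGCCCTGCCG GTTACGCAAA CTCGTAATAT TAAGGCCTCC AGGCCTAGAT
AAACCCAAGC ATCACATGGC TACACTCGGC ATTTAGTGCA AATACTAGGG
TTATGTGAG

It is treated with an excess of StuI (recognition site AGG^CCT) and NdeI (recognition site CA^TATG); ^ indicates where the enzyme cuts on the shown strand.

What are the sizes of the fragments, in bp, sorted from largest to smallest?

92, 62, 20, 18, 9, 8 bp

StuI sites (AGGCCT) start at positions 44, 62, 133, 141.
StuI cuts after base 3 of each site, so after positions 46, 64, 135, 143.
NdeI sites (CATATG) start at positions 25, 72.
NdeI cuts after base 2 of each site, so after positions 26, 73.
Combined cut positions: 26, 46, 64, 73, 135, 143.
Circular molecule, 6 cuts → 6 fragments:
  27–46 → 20 bp
  47–64 → 18 bp
  65–73 → 9 bp
  74–135 → 62 bp
  136–143 → 8 bp
  144–209 then 1–26 → 66 + 26 = 92 bp
Sorted largest to smallest: 92, 62, 20, 18, 9, 8 bp.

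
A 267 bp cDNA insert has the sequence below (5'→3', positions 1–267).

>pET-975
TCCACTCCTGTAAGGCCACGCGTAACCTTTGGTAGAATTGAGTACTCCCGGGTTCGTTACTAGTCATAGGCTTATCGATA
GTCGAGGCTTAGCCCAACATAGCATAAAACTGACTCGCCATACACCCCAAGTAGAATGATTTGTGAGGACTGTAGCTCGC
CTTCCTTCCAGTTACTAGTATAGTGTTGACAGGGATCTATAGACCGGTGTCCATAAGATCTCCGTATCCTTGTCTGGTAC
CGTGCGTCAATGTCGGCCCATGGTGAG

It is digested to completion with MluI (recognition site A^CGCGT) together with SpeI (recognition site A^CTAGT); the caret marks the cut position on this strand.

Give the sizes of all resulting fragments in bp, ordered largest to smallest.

The MluI site (ACGCGT) starts at position 18.
MluI cuts after the first base of each site, so after position 18.
SpeI sites (ACTAGT) start at positions 59, 174.
SpeI cuts after the first base of each site, so after positions 59, 174.
Combined cut positions: 18, 59, 174.
Linear molecule, 3 cuts → 4 fragments:
  1–18 → 18 bp
  19–59 → 41 bp
  60–174 → 115 bp
  175–267 → 93 bp
Sorted largest to smallest: 115, 93, 41, 18 bp.

115, 93, 41, 18 bp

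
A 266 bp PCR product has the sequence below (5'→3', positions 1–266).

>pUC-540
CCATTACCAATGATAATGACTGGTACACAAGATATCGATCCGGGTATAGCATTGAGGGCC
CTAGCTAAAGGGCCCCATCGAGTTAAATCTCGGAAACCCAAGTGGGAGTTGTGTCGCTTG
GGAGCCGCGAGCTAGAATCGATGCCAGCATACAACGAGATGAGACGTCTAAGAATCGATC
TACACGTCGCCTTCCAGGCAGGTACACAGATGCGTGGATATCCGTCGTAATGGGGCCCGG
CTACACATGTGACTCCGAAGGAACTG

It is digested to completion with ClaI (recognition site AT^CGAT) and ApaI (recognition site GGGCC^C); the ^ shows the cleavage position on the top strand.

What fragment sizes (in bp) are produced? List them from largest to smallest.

ClaI sites (ATCGAT) start at positions 34, 137, 174.
ClaI cuts after base 2 of each site, so after positions 35, 138, 175.
ApaI sites (GGGCCC) start at positions 56, 70, 233.
ApaI cuts after base 5 of each site (before the last base), so after positions 60, 74, 237.
Combined cut positions: 35, 60, 74, 138, 175, 237.
Linear molecule, 6 cuts → 7 fragments:
  1–35 → 35 bp
  36–60 → 25 bp
  61–74 → 14 bp
  75–138 → 64 bp
  139–175 → 37 bp
  176–237 → 62 bp
  238–266 → 29 bp
Sorted largest to smallest: 64, 62, 37, 35, 29, 25, 14 bp.

64, 62, 37, 35, 29, 25, 14 bp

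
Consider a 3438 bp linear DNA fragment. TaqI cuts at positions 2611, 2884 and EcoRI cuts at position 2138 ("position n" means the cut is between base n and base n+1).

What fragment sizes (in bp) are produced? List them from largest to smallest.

2138, 554, 473, 273 bp

Combined cut positions (sorted): 2138, 2611, 2884.
Linear molecule, 3 cuts → 4 fragments:
  2138 − 0 = 2138 bp
  2611 − 2138 = 473 bp
  2884 − 2611 = 273 bp
  3438 − 2884 = 554 bp
Sorted largest to smallest: 2138, 554, 473, 273 bp.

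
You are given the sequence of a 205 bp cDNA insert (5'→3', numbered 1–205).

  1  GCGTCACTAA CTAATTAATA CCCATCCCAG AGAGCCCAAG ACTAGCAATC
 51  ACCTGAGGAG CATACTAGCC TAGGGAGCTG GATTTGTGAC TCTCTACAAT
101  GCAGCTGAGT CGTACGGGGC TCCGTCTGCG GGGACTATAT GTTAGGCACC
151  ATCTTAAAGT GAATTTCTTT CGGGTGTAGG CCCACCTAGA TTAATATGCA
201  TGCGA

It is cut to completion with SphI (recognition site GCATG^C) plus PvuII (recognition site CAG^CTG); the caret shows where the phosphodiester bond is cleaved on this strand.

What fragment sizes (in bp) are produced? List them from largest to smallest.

The SphI site (GCATGC) starts at position 198.
SphI cuts after base 5 of each site (before the last base), so after position 202.
The PvuII site (CAGCTG) starts at position 102.
PvuII cuts after base 3 of each site, so after position 104.
Combined cut positions: 104, 202.
Linear molecule, 2 cuts → 3 fragments:
  1–104 → 104 bp
  105–202 → 98 bp
  203–205 → 3 bp
Sorted largest to smallest: 104, 98, 3 bp.

104, 98, 3 bp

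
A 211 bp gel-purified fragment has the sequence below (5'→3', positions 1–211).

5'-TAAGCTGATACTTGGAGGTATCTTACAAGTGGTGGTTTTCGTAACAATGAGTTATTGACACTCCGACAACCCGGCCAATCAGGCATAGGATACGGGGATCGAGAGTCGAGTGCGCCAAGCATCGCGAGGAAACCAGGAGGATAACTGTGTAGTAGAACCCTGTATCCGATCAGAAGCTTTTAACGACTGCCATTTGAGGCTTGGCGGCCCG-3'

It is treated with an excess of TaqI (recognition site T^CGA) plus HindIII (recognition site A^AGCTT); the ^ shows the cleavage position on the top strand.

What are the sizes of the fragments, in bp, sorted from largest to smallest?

99, 68, 37, 7 bp

TaqI sites (TCGA) start at positions 99, 106.
TaqI cuts after the first base of each site, so after positions 99, 106.
The HindIII site (AAGCTT) starts at position 174.
HindIII cuts after the first base of each site, so after position 174.
Combined cut positions: 99, 106, 174.
Linear molecule, 3 cuts → 4 fragments:
  1–99 → 99 bp
  100–106 → 7 bp
  107–174 → 68 bp
  175–211 → 37 bp
Sorted largest to smallest: 99, 68, 37, 7 bp.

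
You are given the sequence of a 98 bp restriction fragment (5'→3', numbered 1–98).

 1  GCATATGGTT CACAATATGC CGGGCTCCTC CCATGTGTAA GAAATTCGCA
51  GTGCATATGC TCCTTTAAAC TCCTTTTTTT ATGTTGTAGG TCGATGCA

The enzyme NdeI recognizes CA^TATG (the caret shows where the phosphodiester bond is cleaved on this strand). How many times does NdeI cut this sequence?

CATATG occurs starting at positions 2, 54.
NdeI cuts at 2 sites.

2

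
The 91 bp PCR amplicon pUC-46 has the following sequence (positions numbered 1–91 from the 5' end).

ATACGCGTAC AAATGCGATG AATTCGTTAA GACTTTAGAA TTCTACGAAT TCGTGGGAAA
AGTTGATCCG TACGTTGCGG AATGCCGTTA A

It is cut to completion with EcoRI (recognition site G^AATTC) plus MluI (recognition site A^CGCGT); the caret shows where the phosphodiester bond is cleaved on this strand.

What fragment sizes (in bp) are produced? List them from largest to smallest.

EcoRI sites (GAATTC) start at positions 20, 38, 47.
EcoRI cuts after the first base of each site, so after positions 20, 38, 47.
The MluI site (ACGCGT) starts at position 3.
MluI cuts after the first base of each site, so after position 3.
Combined cut positions: 3, 20, 38, 47.
Linear molecule, 4 cuts → 5 fragments:
  1–3 → 3 bp
  4–20 → 17 bp
  21–38 → 18 bp
  39–47 → 9 bp
  48–91 → 44 bp
Sorted largest to smallest: 44, 18, 17, 9, 3 bp.

44, 18, 17, 9, 3 bp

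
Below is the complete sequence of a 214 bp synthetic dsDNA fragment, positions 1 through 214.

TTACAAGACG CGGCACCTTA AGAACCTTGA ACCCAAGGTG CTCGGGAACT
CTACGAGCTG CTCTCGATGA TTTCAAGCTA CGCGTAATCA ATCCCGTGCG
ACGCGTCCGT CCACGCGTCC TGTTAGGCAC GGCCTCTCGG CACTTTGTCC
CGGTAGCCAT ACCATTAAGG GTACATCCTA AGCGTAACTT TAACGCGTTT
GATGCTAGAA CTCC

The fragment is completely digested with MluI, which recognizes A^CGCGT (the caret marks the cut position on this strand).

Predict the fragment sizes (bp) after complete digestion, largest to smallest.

80, 80, 21, 21, 12 bp

MluI sites (ACGCGT) start at positions 80, 101, 113, 193.
MluI cuts after the first base of each site, so after positions 80, 101, 113, 193.
Linear molecule, 4 cuts → 5 fragments:
  1–80 → 80 bp
  81–101 → 21 bp
  102–113 → 12 bp
  114–193 → 80 bp
  194–214 → 21 bp
Sorted largest to smallest: 80, 80, 21, 21, 12 bp.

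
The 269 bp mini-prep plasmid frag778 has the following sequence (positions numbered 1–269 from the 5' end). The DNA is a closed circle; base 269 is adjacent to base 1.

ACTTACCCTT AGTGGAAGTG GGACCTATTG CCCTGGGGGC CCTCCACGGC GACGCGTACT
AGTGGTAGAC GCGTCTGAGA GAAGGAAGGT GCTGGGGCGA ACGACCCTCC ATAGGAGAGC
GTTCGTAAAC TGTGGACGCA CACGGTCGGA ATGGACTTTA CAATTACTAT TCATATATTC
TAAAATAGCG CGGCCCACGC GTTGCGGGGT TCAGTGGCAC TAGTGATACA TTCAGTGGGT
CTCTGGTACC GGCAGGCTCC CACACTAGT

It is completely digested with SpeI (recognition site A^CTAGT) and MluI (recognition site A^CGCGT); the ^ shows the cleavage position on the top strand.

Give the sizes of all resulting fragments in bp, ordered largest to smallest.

128, 57, 45, 22, 11, 6 bp

SpeI sites (ACTAGT) start at positions 58, 219, 264.
SpeI cuts after the first base of each site, so after positions 58, 219, 264.
MluI sites (ACGCGT) start at positions 52, 69, 197.
MluI cuts after the first base of each site, so after positions 52, 69, 197.
Combined cut positions: 52, 58, 69, 197, 219, 264.
Circular molecule, 6 cuts → 6 fragments:
  53–58 → 6 bp
  59–69 → 11 bp
  70–197 → 128 bp
  198–219 → 22 bp
  220–264 → 45 bp
  265–269 then 1–52 → 5 + 52 = 57 bp
Sorted largest to smallest: 128, 57, 45, 22, 11, 6 bp.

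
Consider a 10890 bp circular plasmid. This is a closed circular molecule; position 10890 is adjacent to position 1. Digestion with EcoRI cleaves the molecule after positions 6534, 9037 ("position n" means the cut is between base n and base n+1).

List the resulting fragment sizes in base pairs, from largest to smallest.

8387, 2503 bp

Circular molecule, 2 cuts → 2 fragments:
  9037 − 6534 = 2503 bp
  wrap: 10890 − 9037 + 6534 = 8387 bp
Sorted largest to smallest: 8387, 2503 bp.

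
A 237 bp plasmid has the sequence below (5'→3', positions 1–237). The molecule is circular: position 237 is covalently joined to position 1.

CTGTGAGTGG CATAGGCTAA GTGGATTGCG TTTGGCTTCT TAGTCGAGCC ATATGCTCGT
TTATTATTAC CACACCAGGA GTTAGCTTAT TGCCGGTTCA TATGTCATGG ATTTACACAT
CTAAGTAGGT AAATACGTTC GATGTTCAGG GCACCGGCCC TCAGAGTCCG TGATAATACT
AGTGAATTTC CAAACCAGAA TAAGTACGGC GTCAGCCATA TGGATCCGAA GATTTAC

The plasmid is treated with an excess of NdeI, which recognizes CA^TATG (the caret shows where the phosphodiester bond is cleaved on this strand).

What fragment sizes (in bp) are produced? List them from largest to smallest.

NdeI sites (CATATG) start at positions 50, 99, 217.
NdeI cuts after base 2 of each site, so after positions 51, 100, 218.
Circular molecule, 3 cuts → 3 fragments:
  52–100 → 49 bp
  101–218 → 118 bp
  219–237 then 1–51 → 19 + 51 = 70 bp
Sorted largest to smallest: 118, 70, 49 bp.

118, 70, 49 bp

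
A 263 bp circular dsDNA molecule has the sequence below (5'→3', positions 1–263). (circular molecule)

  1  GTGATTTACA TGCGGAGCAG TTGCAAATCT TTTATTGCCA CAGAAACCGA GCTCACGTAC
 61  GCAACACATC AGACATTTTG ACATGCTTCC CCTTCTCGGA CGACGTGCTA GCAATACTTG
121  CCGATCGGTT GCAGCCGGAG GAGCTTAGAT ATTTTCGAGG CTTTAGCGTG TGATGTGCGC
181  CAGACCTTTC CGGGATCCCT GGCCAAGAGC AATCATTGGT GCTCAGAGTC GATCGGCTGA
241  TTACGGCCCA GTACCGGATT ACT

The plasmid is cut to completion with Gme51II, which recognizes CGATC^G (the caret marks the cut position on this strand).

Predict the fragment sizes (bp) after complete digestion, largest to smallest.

155, 108 bp

Gme51II sites (CGATCG) start at positions 122, 230.
Gme51II cuts after base 5 of each site (before the last base), so after positions 126, 234.
Circular molecule, 2 cuts → 2 fragments:
  127–234 → 108 bp
  235–263 then 1–126 → 29 + 126 = 155 bp
Sorted largest to smallest: 155, 108 bp.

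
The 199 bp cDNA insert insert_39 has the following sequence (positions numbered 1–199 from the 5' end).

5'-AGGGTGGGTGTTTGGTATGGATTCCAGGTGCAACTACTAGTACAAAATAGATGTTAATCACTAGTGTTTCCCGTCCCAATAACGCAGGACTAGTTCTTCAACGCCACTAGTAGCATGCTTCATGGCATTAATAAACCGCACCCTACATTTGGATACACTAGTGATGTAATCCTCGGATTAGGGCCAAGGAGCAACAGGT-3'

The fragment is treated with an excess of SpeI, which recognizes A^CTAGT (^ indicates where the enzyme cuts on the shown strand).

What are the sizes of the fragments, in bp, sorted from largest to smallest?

51, 42, 36, 29, 24, 17 bp

SpeI sites (ACTAGT) start at positions 36, 60, 89, 106, 157.
SpeI cuts after the first base of each site, so after positions 36, 60, 89, 106, 157.
Linear molecule, 5 cuts → 6 fragments:
  1–36 → 36 bp
  37–60 → 24 bp
  61–89 → 29 bp
  90–106 → 17 bp
  107–157 → 51 bp
  158–199 → 42 bp
Sorted largest to smallest: 51, 42, 36, 29, 24, 17 bp.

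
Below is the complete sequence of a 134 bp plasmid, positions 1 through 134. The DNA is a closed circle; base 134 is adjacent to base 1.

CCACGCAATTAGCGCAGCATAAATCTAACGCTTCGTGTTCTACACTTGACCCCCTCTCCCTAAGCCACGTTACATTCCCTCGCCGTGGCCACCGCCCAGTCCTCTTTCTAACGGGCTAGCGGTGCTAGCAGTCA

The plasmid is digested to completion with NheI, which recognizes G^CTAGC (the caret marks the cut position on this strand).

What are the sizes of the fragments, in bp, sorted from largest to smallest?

NheI sites (GCTAGC) start at positions 115, 124.
NheI cuts after the first base of each site, so after positions 115, 124.
Circular molecule, 2 cuts → 2 fragments:
  116–124 → 9 bp
  125–134 then 1–115 → 10 + 115 = 125 bp
Sorted largest to smallest: 125, 9 bp.

125, 9 bp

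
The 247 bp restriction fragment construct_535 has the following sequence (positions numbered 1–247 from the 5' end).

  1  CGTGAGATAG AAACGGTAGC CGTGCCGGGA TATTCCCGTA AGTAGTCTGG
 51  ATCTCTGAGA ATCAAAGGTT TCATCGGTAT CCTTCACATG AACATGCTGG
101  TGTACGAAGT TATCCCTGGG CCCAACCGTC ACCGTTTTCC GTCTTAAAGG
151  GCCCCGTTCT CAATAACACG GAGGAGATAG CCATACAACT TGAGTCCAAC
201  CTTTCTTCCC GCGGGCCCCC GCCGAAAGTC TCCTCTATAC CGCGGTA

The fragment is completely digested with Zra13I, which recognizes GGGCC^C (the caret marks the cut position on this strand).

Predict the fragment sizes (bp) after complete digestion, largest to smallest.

122, 64, 31, 30 bp

Zra13I sites (GGGCCC) start at positions 118, 149, 213.
Zra13I cuts after base 5 of each site (before the last base), so after positions 122, 153, 217.
Linear molecule, 3 cuts → 4 fragments:
  1–122 → 122 bp
  123–153 → 31 bp
  154–217 → 64 bp
  218–247 → 30 bp
Sorted largest to smallest: 122, 64, 31, 30 bp.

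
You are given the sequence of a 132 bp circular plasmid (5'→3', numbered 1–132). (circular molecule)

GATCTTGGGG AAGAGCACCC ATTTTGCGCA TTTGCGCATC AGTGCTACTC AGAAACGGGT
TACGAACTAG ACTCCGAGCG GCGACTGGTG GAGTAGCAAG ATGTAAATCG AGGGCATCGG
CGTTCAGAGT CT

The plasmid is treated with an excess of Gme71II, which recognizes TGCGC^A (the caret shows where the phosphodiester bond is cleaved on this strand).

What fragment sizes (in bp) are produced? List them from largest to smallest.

Gme71II sites (TGCGCA) start at positions 25, 33.
Gme71II cuts after base 5 of each site (before the last base), so after positions 29, 37.
Circular molecule, 2 cuts → 2 fragments:
  30–37 → 8 bp
  38–132 then 1–29 → 95 + 29 = 124 bp
Sorted largest to smallest: 124, 8 bp.

124, 8 bp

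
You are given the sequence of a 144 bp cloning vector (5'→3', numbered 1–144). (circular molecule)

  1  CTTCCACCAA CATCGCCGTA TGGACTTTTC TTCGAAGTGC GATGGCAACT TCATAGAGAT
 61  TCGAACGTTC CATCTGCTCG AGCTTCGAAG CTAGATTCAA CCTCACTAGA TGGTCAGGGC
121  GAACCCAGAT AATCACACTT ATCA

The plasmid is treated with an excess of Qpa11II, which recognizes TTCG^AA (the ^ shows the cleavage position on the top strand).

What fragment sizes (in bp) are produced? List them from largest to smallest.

91, 29, 24 bp

Qpa11II sites (TTCGAA) start at positions 31, 60, 84.
Qpa11II cuts after base 4 of each site, so after positions 34, 63, 87.
Circular molecule, 3 cuts → 3 fragments:
  35–63 → 29 bp
  64–87 → 24 bp
  88–144 then 1–34 → 57 + 34 = 91 bp
Sorted largest to smallest: 91, 29, 24 bp.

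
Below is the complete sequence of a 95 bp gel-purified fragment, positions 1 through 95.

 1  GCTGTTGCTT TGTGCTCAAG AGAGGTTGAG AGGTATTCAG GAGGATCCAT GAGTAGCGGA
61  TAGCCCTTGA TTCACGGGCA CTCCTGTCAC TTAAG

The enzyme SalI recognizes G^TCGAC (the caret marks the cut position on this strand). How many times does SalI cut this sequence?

0

No occurrence of GTCGAC is present in the sequence.
SalI does not cut: 0 sites.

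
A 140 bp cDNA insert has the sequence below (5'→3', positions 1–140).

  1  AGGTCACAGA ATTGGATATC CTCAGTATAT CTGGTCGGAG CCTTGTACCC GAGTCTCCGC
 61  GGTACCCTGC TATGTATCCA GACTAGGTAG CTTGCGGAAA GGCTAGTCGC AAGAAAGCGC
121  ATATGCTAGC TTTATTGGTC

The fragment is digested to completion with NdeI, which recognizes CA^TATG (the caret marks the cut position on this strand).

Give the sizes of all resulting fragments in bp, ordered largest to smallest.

The NdeI site (CATATG) starts at position 120.
NdeI cuts after base 2 of each site, so after position 121.
Linear molecule, 1 cut → 2 fragments:
  1–121 → 121 bp
  122–140 → 19 bp
Sorted largest to smallest: 121, 19 bp.

121, 19 bp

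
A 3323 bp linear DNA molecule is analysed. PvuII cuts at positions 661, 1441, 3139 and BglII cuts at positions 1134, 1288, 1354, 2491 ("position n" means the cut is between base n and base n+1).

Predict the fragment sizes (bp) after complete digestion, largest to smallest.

Combined cut positions (sorted): 661, 1134, 1288, 1354, 1441, 2491, 3139.
Linear molecule, 7 cuts → 8 fragments:
  661 − 0 = 661 bp
  1134 − 661 = 473 bp
  1288 − 1134 = 154 bp
  1354 − 1288 = 66 bp
  1441 − 1354 = 87 bp
  2491 − 1441 = 1050 bp
  3139 − 2491 = 648 bp
  3323 − 3139 = 184 bp
Sorted largest to smallest: 1050, 661, 648, 473, 184, 154, 87, 66 bp.

1050, 661, 648, 473, 184, 154, 87, 66 bp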